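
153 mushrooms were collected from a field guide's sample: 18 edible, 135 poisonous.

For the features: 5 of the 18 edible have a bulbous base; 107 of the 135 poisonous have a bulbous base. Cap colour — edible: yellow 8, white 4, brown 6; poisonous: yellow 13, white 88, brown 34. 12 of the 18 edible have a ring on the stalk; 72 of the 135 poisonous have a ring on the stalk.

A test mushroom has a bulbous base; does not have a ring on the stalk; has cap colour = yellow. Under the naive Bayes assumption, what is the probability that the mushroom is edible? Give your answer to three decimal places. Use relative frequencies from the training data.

0.133

edible: (18/153) × (5/18) × (8/18) × (6/18) ≈ 0.00484144
poisonous: (135/153) × (107/135) × (13/135) × (63/135) ≈ 0.0314274
P(edible | x) = 0.00484144 / 0.03626884 ≈ 0.133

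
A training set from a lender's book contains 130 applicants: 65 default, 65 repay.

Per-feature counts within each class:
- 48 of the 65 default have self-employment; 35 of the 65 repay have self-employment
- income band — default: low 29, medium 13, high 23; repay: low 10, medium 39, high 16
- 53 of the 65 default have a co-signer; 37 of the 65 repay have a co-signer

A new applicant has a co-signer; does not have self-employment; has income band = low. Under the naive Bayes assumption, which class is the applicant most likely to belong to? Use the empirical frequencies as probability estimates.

default

default: (65/130) × (17/65) × (29/65) × (53/65) ≈ 0.0475721
repay: (65/130) × (30/65) × (10/65) × (37/65) ≈ 0.0202094
Highest score → default.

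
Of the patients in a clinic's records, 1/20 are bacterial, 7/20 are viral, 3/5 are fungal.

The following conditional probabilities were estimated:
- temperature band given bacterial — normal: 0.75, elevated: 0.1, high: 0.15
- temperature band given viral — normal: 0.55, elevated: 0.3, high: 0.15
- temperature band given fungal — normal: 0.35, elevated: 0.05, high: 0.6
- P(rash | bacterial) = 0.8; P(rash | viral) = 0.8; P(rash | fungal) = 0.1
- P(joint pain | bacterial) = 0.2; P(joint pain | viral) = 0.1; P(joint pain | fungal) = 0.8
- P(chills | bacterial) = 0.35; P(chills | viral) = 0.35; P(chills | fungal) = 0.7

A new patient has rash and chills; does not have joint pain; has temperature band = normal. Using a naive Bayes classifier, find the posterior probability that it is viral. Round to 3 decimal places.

0.811

bacterial: 0.05 × 0.75 × 0.8 × (1−0.2) × 0.35 = 0.0084
viral: 0.35 × 0.55 × 0.8 × (1−0.1) × 0.35 = 0.04851
fungal: 0.6 × 0.35 × 0.1 × (1−0.8) × 0.7 = 0.00294
P(viral | x) = 0.04851 / 0.05985 ≈ 0.811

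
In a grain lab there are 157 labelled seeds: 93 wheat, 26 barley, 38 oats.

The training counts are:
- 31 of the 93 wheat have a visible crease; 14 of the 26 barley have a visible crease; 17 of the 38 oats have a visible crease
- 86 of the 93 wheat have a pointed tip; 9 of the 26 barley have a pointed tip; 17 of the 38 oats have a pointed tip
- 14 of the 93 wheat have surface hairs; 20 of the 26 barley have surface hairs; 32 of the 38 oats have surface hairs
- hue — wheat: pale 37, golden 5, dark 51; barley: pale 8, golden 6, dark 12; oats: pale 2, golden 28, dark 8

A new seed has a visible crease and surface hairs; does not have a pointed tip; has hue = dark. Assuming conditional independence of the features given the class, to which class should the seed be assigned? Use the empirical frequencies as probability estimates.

wheat: (93/157) × (31/93) × (7/93) × (14/93) × (51/93) ≈ 0.0012269
barley: (26/157) × (14/26) × (17/26) × (20/26) × (12/26) ≈ 0.0206999
oats: (38/157) × (17/38) × (21/38) × (32/38) × (8/38) ≈ 0.0106086
Highest score → barley.

barley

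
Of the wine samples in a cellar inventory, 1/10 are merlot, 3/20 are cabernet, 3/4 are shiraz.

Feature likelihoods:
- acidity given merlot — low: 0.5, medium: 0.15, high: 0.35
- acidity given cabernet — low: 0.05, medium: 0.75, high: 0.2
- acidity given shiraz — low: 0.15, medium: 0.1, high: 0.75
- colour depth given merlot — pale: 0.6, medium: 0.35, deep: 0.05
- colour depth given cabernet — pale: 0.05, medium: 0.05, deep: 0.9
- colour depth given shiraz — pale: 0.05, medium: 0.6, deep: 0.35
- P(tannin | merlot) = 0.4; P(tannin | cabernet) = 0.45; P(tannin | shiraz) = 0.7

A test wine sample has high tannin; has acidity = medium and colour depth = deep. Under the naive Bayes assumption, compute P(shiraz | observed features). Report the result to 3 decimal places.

0.286

merlot: 0.1 × 0.15 × 0.05 × 0.4 = 0.0003
cabernet: 0.15 × 0.75 × 0.9 × 0.45 = 0.0455625
shiraz: 0.75 × 0.1 × 0.35 × 0.7 = 0.018375
P(shiraz | x) = 0.018375 / 0.0642375 ≈ 0.286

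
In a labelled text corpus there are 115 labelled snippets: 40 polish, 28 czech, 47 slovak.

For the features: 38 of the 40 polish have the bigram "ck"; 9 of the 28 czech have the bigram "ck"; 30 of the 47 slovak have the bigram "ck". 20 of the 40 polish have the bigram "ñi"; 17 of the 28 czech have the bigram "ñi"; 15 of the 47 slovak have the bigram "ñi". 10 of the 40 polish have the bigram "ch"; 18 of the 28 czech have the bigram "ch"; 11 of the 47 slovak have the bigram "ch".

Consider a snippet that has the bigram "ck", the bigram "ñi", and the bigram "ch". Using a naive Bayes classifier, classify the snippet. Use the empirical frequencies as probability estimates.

polish: (40/115) × (38/40) × (20/40) × (10/40) ≈ 0.0413043
czech: (28/115) × (9/28) × (17/28) × (18/28) ≈ 0.0305457
slovak: (47/115) × (30/47) × (15/47) × (11/47) ≈ 0.0194855
Highest score → polish.

polish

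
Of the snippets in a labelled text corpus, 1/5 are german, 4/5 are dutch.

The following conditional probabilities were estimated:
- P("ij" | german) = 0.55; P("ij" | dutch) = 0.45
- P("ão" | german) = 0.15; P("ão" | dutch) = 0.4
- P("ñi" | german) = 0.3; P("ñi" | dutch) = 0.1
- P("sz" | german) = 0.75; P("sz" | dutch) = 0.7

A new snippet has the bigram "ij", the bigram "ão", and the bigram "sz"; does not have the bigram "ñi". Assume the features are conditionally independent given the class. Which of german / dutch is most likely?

dutch

german: 0.2 × 0.55 × 0.15 × (1−0.3) × 0.75 = 0.0086625
dutch: 0.8 × 0.45 × 0.4 × (1−0.1) × 0.7 = 0.09072
Highest score → dutch.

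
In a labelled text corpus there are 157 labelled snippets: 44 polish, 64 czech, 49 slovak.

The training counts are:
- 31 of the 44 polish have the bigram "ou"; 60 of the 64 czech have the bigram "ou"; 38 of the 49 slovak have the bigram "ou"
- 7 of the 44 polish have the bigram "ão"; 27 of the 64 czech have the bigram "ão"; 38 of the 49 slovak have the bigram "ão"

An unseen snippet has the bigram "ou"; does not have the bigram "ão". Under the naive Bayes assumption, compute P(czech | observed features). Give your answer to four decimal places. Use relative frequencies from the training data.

0.5006

polish: (44/157) × (31/44) × (37/44) ≈ 0.166039
czech: (64/157) × (60/64) × (37/64) ≈ 0.220939
slovak: (49/157) × (38/49) × (11/49) ≈ 0.0543351
P(czech | x) = 0.220939 / 0.4413131 ≈ 0.5006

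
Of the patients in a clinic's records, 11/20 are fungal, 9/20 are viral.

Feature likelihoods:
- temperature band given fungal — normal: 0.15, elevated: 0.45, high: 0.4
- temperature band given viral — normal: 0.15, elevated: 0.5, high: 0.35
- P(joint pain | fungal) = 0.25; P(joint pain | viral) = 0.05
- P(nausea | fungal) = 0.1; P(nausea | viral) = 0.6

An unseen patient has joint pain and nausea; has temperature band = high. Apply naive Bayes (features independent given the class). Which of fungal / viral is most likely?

fungal

fungal: 0.55 × 0.4 × 0.25 × 0.1 = 0.0055
viral: 0.45 × 0.35 × 0.05 × 0.6 = 0.004725
Highest score → fungal.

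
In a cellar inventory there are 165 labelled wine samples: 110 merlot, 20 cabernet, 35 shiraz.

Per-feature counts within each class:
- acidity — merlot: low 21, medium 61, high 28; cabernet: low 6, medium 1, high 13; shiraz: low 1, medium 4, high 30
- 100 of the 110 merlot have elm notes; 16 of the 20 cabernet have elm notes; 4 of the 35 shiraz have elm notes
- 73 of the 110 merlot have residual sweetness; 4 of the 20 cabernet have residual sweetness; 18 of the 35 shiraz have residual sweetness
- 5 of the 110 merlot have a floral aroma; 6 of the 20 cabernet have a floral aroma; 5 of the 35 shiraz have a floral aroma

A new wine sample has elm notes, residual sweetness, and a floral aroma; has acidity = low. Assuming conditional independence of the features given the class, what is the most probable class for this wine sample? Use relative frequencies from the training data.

merlot

merlot: (110/165) × (21/110) × (100/110) × (73/110) × (5/110) ≈ 0.0034902
cabernet: (20/165) × (6/20) × (16/20) × (4/20) × (6/20) ≈ 0.00174545
shiraz: (35/165) × (1/35) × (4/35) × (18/35) × (5/35) ≈ 0.0000508879
Highest score → merlot.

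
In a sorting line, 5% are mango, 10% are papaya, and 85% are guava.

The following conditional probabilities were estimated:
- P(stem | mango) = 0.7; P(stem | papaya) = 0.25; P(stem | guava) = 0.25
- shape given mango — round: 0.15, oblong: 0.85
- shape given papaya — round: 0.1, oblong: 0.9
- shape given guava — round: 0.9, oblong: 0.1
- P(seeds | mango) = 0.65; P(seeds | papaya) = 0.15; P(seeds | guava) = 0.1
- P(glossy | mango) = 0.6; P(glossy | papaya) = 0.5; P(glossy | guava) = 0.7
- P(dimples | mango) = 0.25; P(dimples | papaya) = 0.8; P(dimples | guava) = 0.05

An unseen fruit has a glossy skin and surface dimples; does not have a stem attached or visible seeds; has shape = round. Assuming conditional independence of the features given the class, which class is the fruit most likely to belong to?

guava

mango: 0.05 × (1−0.7) × 0.15 × (1−0.65) × 0.6 × 0.25 = 0.000118125
papaya: 0.1 × (1−0.25) × 0.1 × (1−0.15) × 0.5 × 0.8 = 0.00255
guava: 0.85 × (1−0.25) × 0.9 × (1−0.1) × 0.7 × 0.05 = 0.018073125
Highest score → guava.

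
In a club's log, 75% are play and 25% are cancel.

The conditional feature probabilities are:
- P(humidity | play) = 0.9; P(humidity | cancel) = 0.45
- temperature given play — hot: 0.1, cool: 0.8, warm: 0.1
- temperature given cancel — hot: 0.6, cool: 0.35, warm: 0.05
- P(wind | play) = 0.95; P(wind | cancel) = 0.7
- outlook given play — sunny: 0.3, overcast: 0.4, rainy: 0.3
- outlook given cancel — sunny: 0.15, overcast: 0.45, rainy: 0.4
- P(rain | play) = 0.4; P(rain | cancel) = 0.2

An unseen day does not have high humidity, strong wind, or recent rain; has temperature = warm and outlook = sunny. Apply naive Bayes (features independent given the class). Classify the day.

play: 0.75 × (1−0.9) × 0.1 × (1−0.95) × 0.3 × (1−0.4) = 0.0000675
cancel: 0.25 × (1−0.45) × 0.05 × (1−0.7) × 0.15 × (1−0.2) = 0.0002475
Highest score → cancel.

cancel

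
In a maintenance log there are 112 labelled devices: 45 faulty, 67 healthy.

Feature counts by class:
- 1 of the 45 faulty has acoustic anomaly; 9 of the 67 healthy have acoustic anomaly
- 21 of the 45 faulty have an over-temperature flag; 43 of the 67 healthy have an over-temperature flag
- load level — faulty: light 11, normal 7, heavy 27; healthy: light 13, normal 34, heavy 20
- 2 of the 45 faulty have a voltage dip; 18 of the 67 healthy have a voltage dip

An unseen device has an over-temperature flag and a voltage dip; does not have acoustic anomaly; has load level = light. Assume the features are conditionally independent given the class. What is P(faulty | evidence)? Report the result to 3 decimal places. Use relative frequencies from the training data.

faulty: (45/112) × (44/45) × (21/45) × (11/45) × (2/45) ≈ 0.00199177
healthy: (67/112) × (58/67) × (43/67) × (13/67) × (18/67) ≈ 0.0173249
P(faulty | x) = 0.00199177 / 0.01931667 ≈ 0.103

0.103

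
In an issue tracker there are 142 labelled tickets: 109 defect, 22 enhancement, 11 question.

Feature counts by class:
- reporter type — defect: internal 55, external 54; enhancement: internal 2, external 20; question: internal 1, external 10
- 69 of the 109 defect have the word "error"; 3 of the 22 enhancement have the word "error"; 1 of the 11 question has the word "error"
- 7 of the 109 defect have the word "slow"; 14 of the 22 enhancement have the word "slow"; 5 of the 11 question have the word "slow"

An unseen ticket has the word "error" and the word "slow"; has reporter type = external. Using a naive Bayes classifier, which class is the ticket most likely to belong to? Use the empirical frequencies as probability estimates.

defect

defect: (109/142) × (54/109) × (69/109) × (7/109) ≈ 0.0154596
enhancement: (22/142) × (20/22) × (3/22) × (14/22) ≈ 0.0122221
question: (11/142) × (10/11) × (1/11) × (5/11) ≈ 0.00291002
Highest score → defect.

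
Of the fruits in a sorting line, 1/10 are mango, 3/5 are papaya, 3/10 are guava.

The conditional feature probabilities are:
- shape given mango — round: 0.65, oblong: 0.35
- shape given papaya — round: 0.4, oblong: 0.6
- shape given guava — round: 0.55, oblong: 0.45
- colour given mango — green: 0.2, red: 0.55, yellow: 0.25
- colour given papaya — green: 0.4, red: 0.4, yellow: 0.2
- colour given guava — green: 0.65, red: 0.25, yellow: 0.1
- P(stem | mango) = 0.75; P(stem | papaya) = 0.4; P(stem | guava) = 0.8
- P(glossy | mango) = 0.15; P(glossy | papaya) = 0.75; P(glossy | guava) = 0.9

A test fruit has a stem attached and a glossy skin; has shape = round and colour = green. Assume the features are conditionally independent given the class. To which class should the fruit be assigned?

mango: 0.1 × 0.65 × 0.2 × 0.75 × 0.15 = 0.0014625
papaya: 0.6 × 0.4 × 0.4 × 0.4 × 0.75 = 0.0288
guava: 0.3 × 0.55 × 0.65 × 0.8 × 0.9 = 0.07722
Highest score → guava.

guava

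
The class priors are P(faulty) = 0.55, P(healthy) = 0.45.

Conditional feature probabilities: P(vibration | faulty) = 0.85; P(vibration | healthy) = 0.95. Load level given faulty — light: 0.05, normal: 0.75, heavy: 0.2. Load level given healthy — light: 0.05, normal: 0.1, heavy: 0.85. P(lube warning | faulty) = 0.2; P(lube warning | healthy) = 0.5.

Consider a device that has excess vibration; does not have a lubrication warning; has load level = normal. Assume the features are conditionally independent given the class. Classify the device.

faulty

faulty: 0.55 × 0.85 × 0.75 × (1−0.2) = 0.2805
healthy: 0.45 × 0.95 × 0.1 × (1−0.5) = 0.021375
Highest score → faulty.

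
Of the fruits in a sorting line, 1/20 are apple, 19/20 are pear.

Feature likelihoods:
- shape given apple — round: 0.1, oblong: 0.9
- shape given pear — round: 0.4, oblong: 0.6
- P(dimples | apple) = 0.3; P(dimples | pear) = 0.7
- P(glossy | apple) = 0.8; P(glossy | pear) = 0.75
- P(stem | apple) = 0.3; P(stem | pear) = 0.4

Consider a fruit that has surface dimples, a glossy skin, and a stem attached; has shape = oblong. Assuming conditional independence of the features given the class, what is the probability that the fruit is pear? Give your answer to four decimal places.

0.9736

apple: 0.05 × 0.9 × 0.3 × 0.8 × 0.3 = 0.00324
pear: 0.95 × 0.6 × 0.7 × 0.75 × 0.4 = 0.1197
P(pear | x) = 0.1197 / 0.12294 ≈ 0.9736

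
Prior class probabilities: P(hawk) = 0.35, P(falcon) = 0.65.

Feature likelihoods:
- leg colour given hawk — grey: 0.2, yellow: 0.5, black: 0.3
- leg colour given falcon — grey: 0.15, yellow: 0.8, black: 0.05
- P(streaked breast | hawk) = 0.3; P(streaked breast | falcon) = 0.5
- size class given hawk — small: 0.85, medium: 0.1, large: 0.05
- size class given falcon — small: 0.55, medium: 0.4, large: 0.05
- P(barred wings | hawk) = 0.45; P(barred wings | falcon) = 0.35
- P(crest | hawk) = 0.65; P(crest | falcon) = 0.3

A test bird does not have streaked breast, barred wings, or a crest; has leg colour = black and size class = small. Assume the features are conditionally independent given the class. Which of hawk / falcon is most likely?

hawk

hawk: 0.35 × 0.3 × (1−0.3) × 0.85 × (1−0.45) × (1−0.65) = 0.0120264375
falcon: 0.65 × 0.05 × (1−0.5) × 0.55 × (1−0.35) × (1−0.3) = 0.0040665625
Highest score → hawk.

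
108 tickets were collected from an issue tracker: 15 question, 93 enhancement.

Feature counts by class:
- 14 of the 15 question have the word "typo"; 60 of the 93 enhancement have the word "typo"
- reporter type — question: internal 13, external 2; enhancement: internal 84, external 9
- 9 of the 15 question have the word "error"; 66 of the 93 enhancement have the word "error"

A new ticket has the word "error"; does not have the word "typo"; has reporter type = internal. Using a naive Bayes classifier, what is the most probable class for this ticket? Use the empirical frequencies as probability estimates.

question: (15/108) × (1/15) × (13/15) × (9/15) ≈ 0.00481481
enhancement: (93/108) × (33/93) × (84/93) × (66/93) ≈ 0.195861
Highest score → enhancement.

enhancement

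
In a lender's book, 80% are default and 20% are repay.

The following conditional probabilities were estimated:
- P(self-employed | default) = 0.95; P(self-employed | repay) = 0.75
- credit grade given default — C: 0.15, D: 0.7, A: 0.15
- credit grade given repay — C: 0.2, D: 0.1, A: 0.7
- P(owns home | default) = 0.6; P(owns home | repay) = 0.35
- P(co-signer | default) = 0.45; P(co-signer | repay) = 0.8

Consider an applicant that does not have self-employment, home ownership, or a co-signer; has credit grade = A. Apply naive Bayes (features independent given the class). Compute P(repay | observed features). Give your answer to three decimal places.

default: 0.8 × (1−0.95) × 0.15 × (1−0.6) × (1−0.45) = 0.00132
repay: 0.2 × (1−0.75) × 0.7 × (1−0.35) × (1−0.8) = 0.00455
P(repay | x) = 0.00455 / 0.00587 ≈ 0.775

0.775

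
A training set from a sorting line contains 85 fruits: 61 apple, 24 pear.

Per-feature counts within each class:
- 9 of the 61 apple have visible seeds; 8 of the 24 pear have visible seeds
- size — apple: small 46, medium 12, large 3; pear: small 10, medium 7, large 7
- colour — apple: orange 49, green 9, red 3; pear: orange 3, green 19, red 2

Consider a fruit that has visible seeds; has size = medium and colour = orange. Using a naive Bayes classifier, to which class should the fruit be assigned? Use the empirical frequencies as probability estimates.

apple: (61/85) × (9/61) × (12/61) × (49/61) ≈ 0.0167317
pear: (24/85) × (8/24) × (7/24) × (3/24) ≈ 0.00343137
Highest score → apple.

apple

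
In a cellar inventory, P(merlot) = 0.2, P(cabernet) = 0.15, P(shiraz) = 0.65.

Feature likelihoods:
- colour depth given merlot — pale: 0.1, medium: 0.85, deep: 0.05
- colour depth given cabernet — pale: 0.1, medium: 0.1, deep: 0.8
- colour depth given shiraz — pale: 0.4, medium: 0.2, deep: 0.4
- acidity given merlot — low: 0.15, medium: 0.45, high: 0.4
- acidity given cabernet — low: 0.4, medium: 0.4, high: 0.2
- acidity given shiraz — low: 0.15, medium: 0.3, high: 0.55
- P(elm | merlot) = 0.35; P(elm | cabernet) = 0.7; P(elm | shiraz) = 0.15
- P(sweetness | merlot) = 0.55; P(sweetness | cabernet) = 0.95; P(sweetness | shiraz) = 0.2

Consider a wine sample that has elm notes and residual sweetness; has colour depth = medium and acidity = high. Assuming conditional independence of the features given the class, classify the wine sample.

merlot: 0.2 × 0.85 × 0.4 × 0.35 × 0.55 = 0.01309
cabernet: 0.15 × 0.1 × 0.2 × 0.7 × 0.95 = 0.001995
shiraz: 0.65 × 0.2 × 0.55 × 0.15 × 0.2 = 0.002145
Highest score → merlot.

merlot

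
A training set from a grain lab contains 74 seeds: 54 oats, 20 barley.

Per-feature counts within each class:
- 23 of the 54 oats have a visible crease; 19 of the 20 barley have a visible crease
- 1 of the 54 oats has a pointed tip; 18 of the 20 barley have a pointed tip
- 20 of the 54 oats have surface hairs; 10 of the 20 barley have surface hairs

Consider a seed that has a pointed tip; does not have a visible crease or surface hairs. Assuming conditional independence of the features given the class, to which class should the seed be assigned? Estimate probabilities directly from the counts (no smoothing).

oats: (54/74) × (31/54) × (1/54) × (34/54) ≈ 0.00488451
barley: (20/74) × (1/20) × (18/20) × (10/20) ≈ 0.00608108
Highest score → barley.

barley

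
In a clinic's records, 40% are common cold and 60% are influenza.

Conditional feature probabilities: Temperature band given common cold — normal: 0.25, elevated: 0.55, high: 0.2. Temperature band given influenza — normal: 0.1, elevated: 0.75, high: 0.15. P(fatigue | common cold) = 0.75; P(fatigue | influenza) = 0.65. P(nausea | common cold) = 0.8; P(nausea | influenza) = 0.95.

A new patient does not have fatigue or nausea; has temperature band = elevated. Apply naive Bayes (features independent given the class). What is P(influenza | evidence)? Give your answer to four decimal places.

common cold: 0.4 × 0.55 × (1−0.75) × (1−0.8) = 0.011
influenza: 0.6 × 0.75 × (1−0.65) × (1−0.95) = 0.007875
P(influenza | x) = 0.007875 / 0.018875 ≈ 0.4172

0.4172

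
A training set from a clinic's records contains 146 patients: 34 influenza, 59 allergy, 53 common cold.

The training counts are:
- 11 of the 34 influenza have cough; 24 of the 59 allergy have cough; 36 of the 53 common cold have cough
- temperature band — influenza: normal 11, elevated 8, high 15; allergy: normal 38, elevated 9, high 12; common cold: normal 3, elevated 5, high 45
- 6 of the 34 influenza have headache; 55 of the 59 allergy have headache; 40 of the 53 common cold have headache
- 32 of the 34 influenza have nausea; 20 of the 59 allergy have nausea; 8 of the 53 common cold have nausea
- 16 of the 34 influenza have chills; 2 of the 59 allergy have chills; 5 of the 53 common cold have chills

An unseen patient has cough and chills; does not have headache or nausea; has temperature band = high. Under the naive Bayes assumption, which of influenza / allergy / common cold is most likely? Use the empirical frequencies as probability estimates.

influenza: (34/146) × (11/34) × (15/34) × (28/34) × (2/34) × (16/34) ≈ 0.000757746
allergy: (59/146) × (24/59) × (12/59) × (4/59) × (39/59) × (2/59) ≈ 0.0000507909
common cold: (53/146) × (36/53) × (45/53) × (13/53) × (45/53) × (5/53) ≈ 0.00411324
Highest score → common cold.

common cold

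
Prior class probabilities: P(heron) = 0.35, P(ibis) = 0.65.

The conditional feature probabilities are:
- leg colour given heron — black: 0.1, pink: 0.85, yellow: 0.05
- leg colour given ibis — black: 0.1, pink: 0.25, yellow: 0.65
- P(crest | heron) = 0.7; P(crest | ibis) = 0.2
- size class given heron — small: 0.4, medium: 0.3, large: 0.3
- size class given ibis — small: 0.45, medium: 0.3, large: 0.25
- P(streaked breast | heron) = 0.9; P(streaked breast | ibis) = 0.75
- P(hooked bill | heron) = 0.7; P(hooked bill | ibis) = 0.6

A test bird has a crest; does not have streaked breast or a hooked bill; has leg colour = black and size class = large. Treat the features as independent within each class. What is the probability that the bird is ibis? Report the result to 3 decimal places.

0.596

heron: 0.35 × 0.1 × 0.7 × 0.3 × (1−0.9) × (1−0.7) = 0.0002205
ibis: 0.65 × 0.1 × 0.2 × 0.25 × (1−0.75) × (1−0.6) = 0.000325
P(ibis | x) = 0.000325 / 0.0005455 ≈ 0.596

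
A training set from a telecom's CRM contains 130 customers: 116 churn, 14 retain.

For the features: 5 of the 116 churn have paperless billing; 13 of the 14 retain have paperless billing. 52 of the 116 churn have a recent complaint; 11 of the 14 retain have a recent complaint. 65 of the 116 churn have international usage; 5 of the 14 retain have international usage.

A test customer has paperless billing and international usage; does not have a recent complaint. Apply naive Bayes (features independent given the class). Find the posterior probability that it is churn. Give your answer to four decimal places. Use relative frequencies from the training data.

0.6084

churn: (116/130) × (5/116) × (64/116) × (65/116) ≈ 0.0118906
retain: (14/130) × (13/14) × (3/14) × (5/14) ≈ 0.00765306
P(churn | x) = 0.0118906 / 0.01954366 ≈ 0.6084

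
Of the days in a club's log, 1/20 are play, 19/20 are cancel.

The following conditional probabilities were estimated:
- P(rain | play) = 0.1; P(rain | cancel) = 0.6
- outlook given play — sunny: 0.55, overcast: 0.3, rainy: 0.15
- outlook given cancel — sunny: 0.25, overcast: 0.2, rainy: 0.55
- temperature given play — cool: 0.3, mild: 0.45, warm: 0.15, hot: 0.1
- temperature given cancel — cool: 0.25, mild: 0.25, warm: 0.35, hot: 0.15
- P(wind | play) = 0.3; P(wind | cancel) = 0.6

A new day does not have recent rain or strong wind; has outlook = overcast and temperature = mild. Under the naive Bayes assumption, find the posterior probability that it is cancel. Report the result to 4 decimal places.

play: 0.05 × (1−0.1) × 0.3 × 0.45 × (1−0.3) = 0.0042525
cancel: 0.95 × (1−0.6) × 0.2 × 0.25 × (1−0.6) = 0.0076
P(cancel | x) = 0.0076 / 0.0118525 ≈ 0.6412

0.6412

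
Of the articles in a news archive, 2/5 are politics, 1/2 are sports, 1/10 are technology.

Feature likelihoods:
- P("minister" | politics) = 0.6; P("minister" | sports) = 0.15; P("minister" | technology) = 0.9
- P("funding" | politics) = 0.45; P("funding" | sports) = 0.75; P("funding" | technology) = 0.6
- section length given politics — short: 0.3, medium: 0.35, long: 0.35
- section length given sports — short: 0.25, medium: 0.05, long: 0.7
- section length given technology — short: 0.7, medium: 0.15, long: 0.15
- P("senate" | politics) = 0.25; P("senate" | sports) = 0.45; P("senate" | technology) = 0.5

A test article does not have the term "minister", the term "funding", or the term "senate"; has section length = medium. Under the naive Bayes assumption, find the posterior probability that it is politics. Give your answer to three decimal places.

0.878

politics: 0.4 × (1−0.6) × (1−0.45) × 0.35 × (1−0.25) = 0.0231
sports: 0.5 × (1−0.15) × (1−0.75) × 0.05 × (1−0.45) = 0.002921875
technology: 0.1 × (1−0.9) × (1−0.6) × 0.15 × (1−0.5) = 0.0003
P(politics | x) = 0.0231 / 0.026321875 ≈ 0.878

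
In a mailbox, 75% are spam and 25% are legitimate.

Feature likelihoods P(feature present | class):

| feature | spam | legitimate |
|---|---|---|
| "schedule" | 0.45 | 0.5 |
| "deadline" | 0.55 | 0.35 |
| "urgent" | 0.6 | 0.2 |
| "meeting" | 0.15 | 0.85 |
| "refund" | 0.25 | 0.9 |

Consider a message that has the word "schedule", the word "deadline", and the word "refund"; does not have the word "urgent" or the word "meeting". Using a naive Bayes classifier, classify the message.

spam

spam: 0.75 × 0.45 × 0.55 × (1−0.6) × (1−0.15) × 0.25 = 0.015778125
legitimate: 0.25 × 0.5 × 0.35 × (1−0.2) × (1−0.85) × 0.9 = 0.004725
Highest score → spam.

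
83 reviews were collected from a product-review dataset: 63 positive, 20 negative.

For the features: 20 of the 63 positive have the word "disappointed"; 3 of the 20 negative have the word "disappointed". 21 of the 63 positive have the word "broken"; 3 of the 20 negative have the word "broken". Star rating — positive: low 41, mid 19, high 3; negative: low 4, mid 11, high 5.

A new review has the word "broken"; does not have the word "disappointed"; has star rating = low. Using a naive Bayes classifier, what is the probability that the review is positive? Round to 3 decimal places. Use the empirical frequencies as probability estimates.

positive: (63/83) × (43/63) × (21/63) × (41/63) ≈ 0.112386
negative: (20/83) × (17/20) × (3/20) × (4/20) ≈ 0.00614458
P(positive | x) = 0.112386 / 0.11853058 ≈ 0.948

0.948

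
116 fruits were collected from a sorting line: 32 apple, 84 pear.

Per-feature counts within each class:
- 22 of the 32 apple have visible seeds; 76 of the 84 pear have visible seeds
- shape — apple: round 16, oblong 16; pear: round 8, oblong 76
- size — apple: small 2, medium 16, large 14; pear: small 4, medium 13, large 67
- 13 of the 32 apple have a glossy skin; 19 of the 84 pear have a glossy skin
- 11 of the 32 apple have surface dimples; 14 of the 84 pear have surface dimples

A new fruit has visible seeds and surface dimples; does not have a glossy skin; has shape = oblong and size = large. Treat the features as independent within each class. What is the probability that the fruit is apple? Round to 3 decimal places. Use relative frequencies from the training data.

0.122

apple: (32/116) × (22/32) × (16/32) × (14/32) × (19/32) × (11/32) ≈ 0.00846758
pear: (84/116) × (76/84) × (76/84) × (67/84) × (65/84) × (14/84) ≈ 0.0609773
P(apple | x) = 0.00846758 / 0.06944488 ≈ 0.122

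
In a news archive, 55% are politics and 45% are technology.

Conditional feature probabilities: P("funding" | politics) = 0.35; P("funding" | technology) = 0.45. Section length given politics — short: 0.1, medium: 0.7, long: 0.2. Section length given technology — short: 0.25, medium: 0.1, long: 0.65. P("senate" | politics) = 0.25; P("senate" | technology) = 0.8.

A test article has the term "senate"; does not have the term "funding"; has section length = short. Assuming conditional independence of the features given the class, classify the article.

politics: 0.55 × (1−0.35) × 0.1 × 0.25 = 0.0089375
technology: 0.45 × (1−0.45) × 0.25 × 0.8 = 0.0495
Highest score → technology.

technology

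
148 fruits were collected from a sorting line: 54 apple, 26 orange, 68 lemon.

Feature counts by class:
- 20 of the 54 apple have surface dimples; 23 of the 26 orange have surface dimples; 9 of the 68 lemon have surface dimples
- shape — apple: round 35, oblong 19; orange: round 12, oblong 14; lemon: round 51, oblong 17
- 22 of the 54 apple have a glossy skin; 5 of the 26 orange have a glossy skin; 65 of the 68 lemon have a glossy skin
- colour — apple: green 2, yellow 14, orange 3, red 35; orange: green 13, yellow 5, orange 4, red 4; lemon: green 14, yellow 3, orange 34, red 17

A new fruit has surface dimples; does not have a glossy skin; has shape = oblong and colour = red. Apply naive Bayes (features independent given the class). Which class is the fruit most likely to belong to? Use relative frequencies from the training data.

apple

apple: (54/148) × (20/54) × (19/54) × (32/54) × (35/54) ≈ 0.0182624
orange: (26/148) × (23/26) × (14/26) × (21/26) × (4/26) ≈ 0.0103981
lemon: (68/148) × (9/68) × (17/68) × (3/68) × (17/68) ≈ 0.000167677
Highest score → apple.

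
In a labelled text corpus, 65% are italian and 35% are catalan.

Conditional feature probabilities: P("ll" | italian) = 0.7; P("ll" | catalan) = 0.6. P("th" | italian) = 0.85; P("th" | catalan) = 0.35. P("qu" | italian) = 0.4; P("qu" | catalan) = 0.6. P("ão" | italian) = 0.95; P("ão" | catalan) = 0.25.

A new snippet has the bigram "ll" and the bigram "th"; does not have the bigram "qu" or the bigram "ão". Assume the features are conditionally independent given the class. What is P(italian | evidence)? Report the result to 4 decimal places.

italian: 0.65 × 0.7 × 0.85 × (1−0.4) × (1−0.95) = 0.0116025
catalan: 0.35 × 0.6 × 0.35 × (1−0.6) × (1−0.25) = 0.02205
P(italian | x) = 0.0116025 / 0.0336525 ≈ 0.3448

0.3448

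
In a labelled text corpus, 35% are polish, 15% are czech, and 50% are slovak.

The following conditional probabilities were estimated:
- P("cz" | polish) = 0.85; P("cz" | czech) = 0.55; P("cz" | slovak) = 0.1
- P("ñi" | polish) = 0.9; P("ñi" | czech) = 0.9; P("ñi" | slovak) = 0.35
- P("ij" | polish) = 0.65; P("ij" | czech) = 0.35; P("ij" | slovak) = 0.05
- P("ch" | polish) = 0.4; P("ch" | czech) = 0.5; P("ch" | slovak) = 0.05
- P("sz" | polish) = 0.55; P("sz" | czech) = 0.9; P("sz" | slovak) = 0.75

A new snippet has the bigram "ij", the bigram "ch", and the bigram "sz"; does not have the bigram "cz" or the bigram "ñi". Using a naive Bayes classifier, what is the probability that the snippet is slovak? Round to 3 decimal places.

0.232

polish: 0.35 × (1−0.85) × (1−0.9) × 0.65 × 0.4 × 0.55 = 0.00075075
czech: 0.15 × (1−0.55) × (1−0.9) × 0.35 × 0.5 × 0.9 = 0.001063125
slovak: 0.5 × (1−0.1) × (1−0.35) × 0.05 × 0.05 × 0.75 = 0.0005484375
P(slovak | x) = 0.0005484375 / 0.0023623125 ≈ 0.232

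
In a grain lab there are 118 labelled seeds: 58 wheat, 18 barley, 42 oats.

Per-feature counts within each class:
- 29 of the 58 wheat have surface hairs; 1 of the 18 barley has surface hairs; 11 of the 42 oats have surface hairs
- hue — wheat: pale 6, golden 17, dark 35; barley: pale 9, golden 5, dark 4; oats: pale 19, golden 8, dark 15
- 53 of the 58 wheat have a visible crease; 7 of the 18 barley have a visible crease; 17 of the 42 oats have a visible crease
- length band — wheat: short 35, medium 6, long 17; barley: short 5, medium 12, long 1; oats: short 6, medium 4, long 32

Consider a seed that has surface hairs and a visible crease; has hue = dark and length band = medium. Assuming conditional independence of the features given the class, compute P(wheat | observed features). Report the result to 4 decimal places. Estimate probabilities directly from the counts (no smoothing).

0.8878

wheat: (58/118) × (29/58) × (35/58) × (53/58) × (6/58) ≈ 0.0140193
barley: (18/118) × (1/18) × (4/18) × (7/18) × (12/18) ≈ 0.000488247
oats: (42/118) × (11/42) × (15/42) × (17/42) × (4/42) ≈ 0.0012834
P(wheat | x) = 0.0140193 / 0.015790947 ≈ 0.8878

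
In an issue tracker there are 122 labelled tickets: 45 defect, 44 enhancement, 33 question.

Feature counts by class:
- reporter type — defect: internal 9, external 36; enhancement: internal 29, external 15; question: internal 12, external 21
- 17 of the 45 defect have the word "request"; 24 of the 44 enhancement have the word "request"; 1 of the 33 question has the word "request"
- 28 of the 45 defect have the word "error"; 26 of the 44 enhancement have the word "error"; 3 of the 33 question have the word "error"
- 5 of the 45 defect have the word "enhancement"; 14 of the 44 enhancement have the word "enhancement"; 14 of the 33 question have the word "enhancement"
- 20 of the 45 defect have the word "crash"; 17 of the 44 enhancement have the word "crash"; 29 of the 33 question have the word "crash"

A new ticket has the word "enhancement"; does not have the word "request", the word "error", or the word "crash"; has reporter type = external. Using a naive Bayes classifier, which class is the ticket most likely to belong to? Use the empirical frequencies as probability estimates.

question

defect: (45/122) × (36/45) × (28/45) × (17/45) × (5/45) × (25/45) ≈ 0.00428163
enhancement: (44/122) × (15/44) × (20/44) × (18/44) × (14/44) × (27/44) ≈ 0.00446391
question: (33/122) × (21/33) × (32/33) × (30/33) × (14/33) × (4/33) ≈ 0.00780302
Highest score → question.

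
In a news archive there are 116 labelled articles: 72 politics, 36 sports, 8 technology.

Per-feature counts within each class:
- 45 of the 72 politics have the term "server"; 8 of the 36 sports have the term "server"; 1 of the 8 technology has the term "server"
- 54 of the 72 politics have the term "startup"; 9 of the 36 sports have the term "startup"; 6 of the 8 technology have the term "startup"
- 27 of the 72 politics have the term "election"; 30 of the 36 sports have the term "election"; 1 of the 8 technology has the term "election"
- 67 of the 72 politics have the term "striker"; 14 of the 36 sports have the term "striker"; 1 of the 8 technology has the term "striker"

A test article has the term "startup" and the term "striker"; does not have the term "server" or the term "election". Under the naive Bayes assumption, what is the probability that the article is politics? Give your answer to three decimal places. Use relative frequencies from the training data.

0.920

politics: (72/116) × (27/72) × (54/72) × (45/72) × (67/72) ≈ 0.101529
sports: (36/116) × (28/36) × (9/36) × (6/36) × (14/36) ≈ 0.00391124
technology: (8/116) × (7/8) × (6/8) × (7/8) × (1/8) ≈ 0.00495016
P(politics | x) = 0.101529 / 0.1103904 ≈ 0.920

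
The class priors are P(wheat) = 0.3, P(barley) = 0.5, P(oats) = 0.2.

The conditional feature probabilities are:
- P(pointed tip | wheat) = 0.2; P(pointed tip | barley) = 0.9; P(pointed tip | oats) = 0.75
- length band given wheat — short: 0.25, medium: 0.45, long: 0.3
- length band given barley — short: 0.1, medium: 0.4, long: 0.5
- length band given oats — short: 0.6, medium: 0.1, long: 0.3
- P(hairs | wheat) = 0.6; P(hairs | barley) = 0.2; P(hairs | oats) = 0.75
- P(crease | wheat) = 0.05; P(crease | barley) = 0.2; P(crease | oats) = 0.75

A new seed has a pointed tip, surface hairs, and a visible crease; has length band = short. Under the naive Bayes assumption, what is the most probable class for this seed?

oats

wheat: 0.3 × 0.2 × 0.25 × 0.6 × 0.05 = 0.00045
barley: 0.5 × 0.9 × 0.1 × 0.2 × 0.2 = 0.0018
oats: 0.2 × 0.75 × 0.6 × 0.75 × 0.75 = 0.050625
Highest score → oats.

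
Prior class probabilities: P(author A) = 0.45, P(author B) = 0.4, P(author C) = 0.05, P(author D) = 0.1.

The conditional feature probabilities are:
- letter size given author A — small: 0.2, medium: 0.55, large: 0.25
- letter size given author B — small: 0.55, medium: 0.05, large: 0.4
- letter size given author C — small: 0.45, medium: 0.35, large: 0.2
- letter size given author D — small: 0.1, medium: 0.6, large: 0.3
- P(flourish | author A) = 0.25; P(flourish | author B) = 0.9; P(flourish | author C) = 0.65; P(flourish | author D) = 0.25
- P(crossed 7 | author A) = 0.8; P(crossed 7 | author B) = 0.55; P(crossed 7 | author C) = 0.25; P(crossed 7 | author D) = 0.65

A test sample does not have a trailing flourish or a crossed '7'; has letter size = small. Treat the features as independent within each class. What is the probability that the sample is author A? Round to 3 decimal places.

author A: 0.45 × 0.2 × (1−0.25) × (1−0.8) = 0.0135
author B: 0.4 × 0.55 × (1−0.9) × (1−0.55) = 0.0099
author C: 0.05 × 0.45 × (1−0.65) × (1−0.25) = 0.00590625
author D: 0.1 × 0.1 × (1−0.25) × (1−0.65) = 0.002625
P(author A | x) = 0.0135 / 0.03193125 ≈ 0.423

0.423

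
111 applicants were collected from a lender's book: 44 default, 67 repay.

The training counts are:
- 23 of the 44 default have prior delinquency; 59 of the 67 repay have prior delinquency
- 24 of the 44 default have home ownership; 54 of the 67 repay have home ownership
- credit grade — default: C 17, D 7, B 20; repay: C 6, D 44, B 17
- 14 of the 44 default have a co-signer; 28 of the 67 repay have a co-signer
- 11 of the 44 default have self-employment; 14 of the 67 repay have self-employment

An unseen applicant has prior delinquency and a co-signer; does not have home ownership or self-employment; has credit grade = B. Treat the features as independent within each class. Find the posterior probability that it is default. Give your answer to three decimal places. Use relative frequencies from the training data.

0.541

default: (44/111) × (23/44) × (20/44) × (20/44) × (14/44) × (33/44) ≈ 0.0102164
repay: (67/111) × (59/67) × (13/67) × (17/67) × (28/67) × (53/67) ≈ 0.00865079
P(default | x) = 0.0102164 / 0.01886719 ≈ 0.541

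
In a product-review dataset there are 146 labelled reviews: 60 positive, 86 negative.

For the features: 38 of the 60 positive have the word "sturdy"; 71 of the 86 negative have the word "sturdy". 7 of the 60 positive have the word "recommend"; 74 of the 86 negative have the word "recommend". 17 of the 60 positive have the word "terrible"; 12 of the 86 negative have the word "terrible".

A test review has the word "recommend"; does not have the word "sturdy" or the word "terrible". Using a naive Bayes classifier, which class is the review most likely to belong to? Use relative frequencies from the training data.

negative

positive: (60/146) × (22/60) × (7/60) × (43/60) ≈ 0.0125989
negative: (86/146) × (15/86) × (74/86) × (74/86) ≈ 0.0760685
Highest score → negative.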